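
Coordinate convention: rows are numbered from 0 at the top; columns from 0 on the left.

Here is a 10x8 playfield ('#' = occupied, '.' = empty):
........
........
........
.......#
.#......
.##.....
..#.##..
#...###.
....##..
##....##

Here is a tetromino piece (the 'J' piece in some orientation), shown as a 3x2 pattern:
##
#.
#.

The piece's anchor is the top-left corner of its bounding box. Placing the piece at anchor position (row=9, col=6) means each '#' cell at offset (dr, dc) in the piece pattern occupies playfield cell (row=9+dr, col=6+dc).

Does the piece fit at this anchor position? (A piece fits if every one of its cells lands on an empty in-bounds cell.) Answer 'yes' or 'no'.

Answer: no

Derivation:
Check each piece cell at anchor (9, 6):
  offset (0,0) -> (9,6): occupied ('#') -> FAIL
  offset (0,1) -> (9,7): occupied ('#') -> FAIL
  offset (1,0) -> (10,6): out of bounds -> FAIL
  offset (2,0) -> (11,6): out of bounds -> FAIL
All cells valid: no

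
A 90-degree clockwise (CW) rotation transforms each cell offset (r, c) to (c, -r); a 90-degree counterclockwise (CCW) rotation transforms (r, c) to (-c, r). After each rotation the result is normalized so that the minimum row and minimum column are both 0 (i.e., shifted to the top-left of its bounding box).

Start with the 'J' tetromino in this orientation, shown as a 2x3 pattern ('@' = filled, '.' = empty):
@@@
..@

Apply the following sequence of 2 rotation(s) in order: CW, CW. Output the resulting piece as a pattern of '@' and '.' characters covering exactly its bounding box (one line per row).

Start:
@@@
..@
After rotation 1 (CW):
.@
.@
@@
After rotation 2 (CW):
@..
@@@

Answer: @..
@@@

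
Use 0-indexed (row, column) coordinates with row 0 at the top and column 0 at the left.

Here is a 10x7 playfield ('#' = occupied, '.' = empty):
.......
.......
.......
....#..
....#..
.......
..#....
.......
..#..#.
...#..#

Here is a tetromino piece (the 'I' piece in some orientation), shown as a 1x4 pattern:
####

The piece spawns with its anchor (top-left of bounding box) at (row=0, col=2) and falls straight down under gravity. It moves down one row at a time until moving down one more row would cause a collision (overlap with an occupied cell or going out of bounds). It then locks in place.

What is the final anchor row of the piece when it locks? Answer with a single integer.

Spawn at (row=0, col=2). Try each row:
  row 0: fits
  row 1: fits
  row 2: fits
  row 3: blocked -> lock at row 2

Answer: 2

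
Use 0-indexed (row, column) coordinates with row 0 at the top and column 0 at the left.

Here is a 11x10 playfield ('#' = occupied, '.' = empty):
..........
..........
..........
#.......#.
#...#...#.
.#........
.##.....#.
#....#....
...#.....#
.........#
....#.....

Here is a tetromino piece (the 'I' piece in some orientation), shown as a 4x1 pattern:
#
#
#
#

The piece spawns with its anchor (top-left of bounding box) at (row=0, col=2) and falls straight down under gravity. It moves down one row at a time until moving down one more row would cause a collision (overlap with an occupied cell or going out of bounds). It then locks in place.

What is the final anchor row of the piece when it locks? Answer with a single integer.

Answer: 2

Derivation:
Spawn at (row=0, col=2). Try each row:
  row 0: fits
  row 1: fits
  row 2: fits
  row 3: blocked -> lock at row 2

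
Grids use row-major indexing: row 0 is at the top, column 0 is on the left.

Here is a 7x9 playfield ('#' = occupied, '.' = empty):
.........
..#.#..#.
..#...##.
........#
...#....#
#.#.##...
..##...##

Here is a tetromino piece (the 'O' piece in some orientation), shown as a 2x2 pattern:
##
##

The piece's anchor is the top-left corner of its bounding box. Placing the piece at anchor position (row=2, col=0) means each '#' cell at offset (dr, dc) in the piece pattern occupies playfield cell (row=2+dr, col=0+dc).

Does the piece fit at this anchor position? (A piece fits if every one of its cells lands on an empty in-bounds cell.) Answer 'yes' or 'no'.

Answer: yes

Derivation:
Check each piece cell at anchor (2, 0):
  offset (0,0) -> (2,0): empty -> OK
  offset (0,1) -> (2,1): empty -> OK
  offset (1,0) -> (3,0): empty -> OK
  offset (1,1) -> (3,1): empty -> OK
All cells valid: yes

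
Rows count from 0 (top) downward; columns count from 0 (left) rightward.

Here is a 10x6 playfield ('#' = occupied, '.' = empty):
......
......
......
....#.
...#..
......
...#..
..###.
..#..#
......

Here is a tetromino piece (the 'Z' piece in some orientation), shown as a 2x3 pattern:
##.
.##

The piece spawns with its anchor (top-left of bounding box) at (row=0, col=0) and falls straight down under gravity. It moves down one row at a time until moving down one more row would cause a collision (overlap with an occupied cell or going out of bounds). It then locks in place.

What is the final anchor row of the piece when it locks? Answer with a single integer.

Spawn at (row=0, col=0). Try each row:
  row 0: fits
  row 1: fits
  row 2: fits
  row 3: fits
  row 4: fits
  row 5: fits
  row 6: blocked -> lock at row 5

Answer: 5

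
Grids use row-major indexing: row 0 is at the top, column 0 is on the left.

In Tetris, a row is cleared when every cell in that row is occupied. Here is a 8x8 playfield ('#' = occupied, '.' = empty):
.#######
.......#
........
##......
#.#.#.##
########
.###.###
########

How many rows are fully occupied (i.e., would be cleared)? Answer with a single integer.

Check each row:
  row 0: 1 empty cell -> not full
  row 1: 7 empty cells -> not full
  row 2: 8 empty cells -> not full
  row 3: 6 empty cells -> not full
  row 4: 3 empty cells -> not full
  row 5: 0 empty cells -> FULL (clear)
  row 6: 2 empty cells -> not full
  row 7: 0 empty cells -> FULL (clear)
Total rows cleared: 2

Answer: 2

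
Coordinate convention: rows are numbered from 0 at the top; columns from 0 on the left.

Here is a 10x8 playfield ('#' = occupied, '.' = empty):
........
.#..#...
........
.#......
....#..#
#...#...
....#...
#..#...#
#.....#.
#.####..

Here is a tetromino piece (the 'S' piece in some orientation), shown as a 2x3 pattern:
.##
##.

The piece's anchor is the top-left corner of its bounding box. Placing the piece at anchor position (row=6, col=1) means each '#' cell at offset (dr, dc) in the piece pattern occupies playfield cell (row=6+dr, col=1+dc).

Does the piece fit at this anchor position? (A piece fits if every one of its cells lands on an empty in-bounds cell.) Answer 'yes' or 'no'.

Check each piece cell at anchor (6, 1):
  offset (0,1) -> (6,2): empty -> OK
  offset (0,2) -> (6,3): empty -> OK
  offset (1,0) -> (7,1): empty -> OK
  offset (1,1) -> (7,2): empty -> OK
All cells valid: yes

Answer: yes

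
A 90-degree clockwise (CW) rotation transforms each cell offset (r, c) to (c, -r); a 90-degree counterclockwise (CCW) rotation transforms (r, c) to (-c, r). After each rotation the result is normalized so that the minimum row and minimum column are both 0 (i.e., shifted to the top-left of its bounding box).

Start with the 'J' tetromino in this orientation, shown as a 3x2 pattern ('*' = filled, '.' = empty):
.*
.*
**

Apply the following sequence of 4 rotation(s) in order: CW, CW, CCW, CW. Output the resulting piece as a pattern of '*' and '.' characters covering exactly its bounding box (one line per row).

Answer: **
*.
*.

Derivation:
Start:
.*
.*
**
After rotation 1 (CW):
*..
***
After rotation 2 (CW):
**
*.
*.
After rotation 3 (CCW):
*..
***
After rotation 4 (CW):
**
*.
*.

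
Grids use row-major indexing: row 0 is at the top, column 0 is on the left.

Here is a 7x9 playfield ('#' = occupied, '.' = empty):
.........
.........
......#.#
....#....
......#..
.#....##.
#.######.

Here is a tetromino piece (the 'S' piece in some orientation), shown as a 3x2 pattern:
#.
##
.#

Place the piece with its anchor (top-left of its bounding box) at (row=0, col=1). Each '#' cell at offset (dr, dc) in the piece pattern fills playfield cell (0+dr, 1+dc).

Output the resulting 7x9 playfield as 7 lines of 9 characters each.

Answer: .#.......
.##......
..#...#.#
....#....
......#..
.#....##.
#.######.

Derivation:
Fill (0+0,1+0) = (0,1)
Fill (0+1,1+0) = (1,1)
Fill (0+1,1+1) = (1,2)
Fill (0+2,1+1) = (2,2)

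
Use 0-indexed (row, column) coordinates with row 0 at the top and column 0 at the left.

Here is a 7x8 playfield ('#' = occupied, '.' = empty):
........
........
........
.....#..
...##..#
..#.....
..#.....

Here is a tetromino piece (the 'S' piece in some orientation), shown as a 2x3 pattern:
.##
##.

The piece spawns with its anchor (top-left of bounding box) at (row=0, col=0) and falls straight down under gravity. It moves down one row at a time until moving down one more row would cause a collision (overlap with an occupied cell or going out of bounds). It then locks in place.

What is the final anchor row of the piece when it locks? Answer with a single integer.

Spawn at (row=0, col=0). Try each row:
  row 0: fits
  row 1: fits
  row 2: fits
  row 3: fits
  row 4: fits
  row 5: blocked -> lock at row 4

Answer: 4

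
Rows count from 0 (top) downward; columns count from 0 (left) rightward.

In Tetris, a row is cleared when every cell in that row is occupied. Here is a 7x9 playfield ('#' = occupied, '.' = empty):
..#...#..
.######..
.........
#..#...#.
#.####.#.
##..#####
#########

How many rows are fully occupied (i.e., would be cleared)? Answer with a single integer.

Check each row:
  row 0: 7 empty cells -> not full
  row 1: 3 empty cells -> not full
  row 2: 9 empty cells -> not full
  row 3: 6 empty cells -> not full
  row 4: 3 empty cells -> not full
  row 5: 2 empty cells -> not full
  row 6: 0 empty cells -> FULL (clear)
Total rows cleared: 1

Answer: 1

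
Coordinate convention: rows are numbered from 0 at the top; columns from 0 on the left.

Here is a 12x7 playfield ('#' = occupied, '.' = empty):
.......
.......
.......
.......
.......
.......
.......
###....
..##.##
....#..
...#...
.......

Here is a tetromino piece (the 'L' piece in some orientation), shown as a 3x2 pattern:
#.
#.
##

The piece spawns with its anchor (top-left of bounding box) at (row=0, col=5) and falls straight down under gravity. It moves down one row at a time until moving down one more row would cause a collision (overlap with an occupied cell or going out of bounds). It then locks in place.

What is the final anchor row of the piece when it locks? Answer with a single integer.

Spawn at (row=0, col=5). Try each row:
  row 0: fits
  row 1: fits
  row 2: fits
  row 3: fits
  row 4: fits
  row 5: fits
  row 6: blocked -> lock at row 5

Answer: 5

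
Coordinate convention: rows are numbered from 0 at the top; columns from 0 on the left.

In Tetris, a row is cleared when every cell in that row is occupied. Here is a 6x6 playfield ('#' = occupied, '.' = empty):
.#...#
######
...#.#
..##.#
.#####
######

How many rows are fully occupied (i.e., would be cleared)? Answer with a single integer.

Answer: 2

Derivation:
Check each row:
  row 0: 4 empty cells -> not full
  row 1: 0 empty cells -> FULL (clear)
  row 2: 4 empty cells -> not full
  row 3: 3 empty cells -> not full
  row 4: 1 empty cell -> not full
  row 5: 0 empty cells -> FULL (clear)
Total rows cleared: 2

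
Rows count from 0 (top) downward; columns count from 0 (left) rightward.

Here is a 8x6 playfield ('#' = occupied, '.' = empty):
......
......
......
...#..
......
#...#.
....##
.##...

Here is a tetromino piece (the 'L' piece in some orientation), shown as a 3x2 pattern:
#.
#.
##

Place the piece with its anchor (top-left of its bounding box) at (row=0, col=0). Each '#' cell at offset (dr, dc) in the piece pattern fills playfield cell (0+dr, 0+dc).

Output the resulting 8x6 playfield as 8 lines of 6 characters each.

Fill (0+0,0+0) = (0,0)
Fill (0+1,0+0) = (1,0)
Fill (0+2,0+0) = (2,0)
Fill (0+2,0+1) = (2,1)

Answer: #.....
#.....
##....
...#..
......
#...#.
....##
.##...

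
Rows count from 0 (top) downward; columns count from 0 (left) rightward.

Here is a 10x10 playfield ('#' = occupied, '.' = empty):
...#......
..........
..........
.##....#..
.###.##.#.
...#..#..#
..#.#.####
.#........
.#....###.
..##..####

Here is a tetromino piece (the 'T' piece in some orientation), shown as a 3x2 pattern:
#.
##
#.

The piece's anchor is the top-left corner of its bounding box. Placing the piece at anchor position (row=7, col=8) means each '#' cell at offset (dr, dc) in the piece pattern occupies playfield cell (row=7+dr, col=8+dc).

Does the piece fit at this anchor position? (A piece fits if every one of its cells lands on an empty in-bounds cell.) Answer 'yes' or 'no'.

Check each piece cell at anchor (7, 8):
  offset (0,0) -> (7,8): empty -> OK
  offset (1,0) -> (8,8): occupied ('#') -> FAIL
  offset (1,1) -> (8,9): empty -> OK
  offset (2,0) -> (9,8): occupied ('#') -> FAIL
All cells valid: no

Answer: no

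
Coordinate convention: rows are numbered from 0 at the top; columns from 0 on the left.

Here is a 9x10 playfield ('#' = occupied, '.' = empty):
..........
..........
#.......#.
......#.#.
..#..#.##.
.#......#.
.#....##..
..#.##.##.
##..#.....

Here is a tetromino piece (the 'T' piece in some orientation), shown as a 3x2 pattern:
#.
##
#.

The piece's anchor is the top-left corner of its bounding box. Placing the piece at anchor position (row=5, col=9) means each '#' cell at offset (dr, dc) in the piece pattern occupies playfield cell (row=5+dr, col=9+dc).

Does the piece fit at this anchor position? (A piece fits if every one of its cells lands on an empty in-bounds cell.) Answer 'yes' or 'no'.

Answer: no

Derivation:
Check each piece cell at anchor (5, 9):
  offset (0,0) -> (5,9): empty -> OK
  offset (1,0) -> (6,9): empty -> OK
  offset (1,1) -> (6,10): out of bounds -> FAIL
  offset (2,0) -> (7,9): empty -> OK
All cells valid: no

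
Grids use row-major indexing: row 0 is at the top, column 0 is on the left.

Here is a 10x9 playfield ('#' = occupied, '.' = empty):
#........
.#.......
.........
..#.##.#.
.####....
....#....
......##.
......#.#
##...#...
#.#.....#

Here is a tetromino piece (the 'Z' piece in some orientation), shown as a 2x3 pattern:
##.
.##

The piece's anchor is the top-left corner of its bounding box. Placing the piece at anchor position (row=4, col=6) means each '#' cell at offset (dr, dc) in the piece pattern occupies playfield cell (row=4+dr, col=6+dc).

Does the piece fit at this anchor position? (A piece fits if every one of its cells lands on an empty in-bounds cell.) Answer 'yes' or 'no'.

Answer: yes

Derivation:
Check each piece cell at anchor (4, 6):
  offset (0,0) -> (4,6): empty -> OK
  offset (0,1) -> (4,7): empty -> OK
  offset (1,1) -> (5,7): empty -> OK
  offset (1,2) -> (5,8): empty -> OK
All cells valid: yes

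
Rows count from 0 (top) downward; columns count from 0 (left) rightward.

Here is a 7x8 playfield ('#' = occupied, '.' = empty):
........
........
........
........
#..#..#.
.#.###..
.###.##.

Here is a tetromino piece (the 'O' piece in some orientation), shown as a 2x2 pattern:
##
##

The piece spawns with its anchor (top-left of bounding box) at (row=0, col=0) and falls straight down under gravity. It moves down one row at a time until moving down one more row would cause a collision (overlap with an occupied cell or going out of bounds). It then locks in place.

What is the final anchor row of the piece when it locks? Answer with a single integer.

Answer: 2

Derivation:
Spawn at (row=0, col=0). Try each row:
  row 0: fits
  row 1: fits
  row 2: fits
  row 3: blocked -> lock at row 2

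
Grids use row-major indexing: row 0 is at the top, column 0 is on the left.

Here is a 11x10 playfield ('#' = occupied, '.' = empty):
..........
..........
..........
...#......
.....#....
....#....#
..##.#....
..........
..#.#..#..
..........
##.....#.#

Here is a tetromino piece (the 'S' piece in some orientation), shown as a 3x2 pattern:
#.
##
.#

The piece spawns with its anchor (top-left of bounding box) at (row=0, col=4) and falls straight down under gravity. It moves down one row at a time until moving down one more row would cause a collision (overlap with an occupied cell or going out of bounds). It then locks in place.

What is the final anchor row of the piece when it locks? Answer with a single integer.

Answer: 1

Derivation:
Spawn at (row=0, col=4). Try each row:
  row 0: fits
  row 1: fits
  row 2: blocked -> lock at row 1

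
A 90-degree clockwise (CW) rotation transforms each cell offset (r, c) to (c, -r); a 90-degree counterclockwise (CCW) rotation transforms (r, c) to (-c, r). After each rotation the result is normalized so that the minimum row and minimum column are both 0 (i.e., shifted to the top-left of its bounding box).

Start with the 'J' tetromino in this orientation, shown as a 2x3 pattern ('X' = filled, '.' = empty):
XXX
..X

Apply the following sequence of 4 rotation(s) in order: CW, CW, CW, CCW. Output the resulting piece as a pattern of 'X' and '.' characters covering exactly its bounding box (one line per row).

Start:
XXX
..X
After rotation 1 (CW):
.X
.X
XX
After rotation 2 (CW):
X..
XXX
After rotation 3 (CW):
XX
X.
X.
After rotation 4 (CCW):
X..
XXX

Answer: X..
XXX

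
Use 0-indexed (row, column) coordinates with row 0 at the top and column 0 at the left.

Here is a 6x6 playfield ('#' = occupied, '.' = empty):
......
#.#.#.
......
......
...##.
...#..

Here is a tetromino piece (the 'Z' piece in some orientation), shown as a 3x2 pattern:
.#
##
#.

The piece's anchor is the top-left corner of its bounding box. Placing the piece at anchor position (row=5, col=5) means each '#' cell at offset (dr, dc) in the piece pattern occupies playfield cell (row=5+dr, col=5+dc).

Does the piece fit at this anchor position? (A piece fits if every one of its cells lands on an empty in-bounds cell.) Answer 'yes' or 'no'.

Answer: no

Derivation:
Check each piece cell at anchor (5, 5):
  offset (0,1) -> (5,6): out of bounds -> FAIL
  offset (1,0) -> (6,5): out of bounds -> FAIL
  offset (1,1) -> (6,6): out of bounds -> FAIL
  offset (2,0) -> (7,5): out of bounds -> FAIL
All cells valid: no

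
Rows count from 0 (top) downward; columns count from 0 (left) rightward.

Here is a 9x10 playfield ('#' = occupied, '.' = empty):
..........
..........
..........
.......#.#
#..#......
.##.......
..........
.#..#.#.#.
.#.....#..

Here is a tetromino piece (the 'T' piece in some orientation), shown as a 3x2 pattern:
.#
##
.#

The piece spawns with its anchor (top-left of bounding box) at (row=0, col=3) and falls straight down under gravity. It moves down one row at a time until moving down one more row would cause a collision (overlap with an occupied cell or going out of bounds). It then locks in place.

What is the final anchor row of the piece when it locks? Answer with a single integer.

Spawn at (row=0, col=3). Try each row:
  row 0: fits
  row 1: fits
  row 2: fits
  row 3: blocked -> lock at row 2

Answer: 2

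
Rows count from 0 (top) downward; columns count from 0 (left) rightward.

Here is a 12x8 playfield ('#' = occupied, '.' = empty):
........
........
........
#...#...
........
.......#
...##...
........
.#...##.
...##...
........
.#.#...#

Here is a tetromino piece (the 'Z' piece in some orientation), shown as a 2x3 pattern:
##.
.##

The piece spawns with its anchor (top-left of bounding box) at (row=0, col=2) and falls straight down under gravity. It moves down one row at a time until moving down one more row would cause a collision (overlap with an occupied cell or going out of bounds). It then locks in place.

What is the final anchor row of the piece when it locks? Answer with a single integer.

Answer: 1

Derivation:
Spawn at (row=0, col=2). Try each row:
  row 0: fits
  row 1: fits
  row 2: blocked -> lock at row 1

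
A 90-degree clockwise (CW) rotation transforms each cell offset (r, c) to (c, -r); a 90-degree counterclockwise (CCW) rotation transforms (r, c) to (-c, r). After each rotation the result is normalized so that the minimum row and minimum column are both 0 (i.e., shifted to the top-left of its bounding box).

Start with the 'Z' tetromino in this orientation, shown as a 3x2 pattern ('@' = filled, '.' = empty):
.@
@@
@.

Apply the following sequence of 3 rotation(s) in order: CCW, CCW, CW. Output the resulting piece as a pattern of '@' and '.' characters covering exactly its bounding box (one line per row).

Answer: @@.
.@@

Derivation:
Start:
.@
@@
@.
After rotation 1 (CCW):
@@.
.@@
After rotation 2 (CCW):
.@
@@
@.
After rotation 3 (CW):
@@.
.@@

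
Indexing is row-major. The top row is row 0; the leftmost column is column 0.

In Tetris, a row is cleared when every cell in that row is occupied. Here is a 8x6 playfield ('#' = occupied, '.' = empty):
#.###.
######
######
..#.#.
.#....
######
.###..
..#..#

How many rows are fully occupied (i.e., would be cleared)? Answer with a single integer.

Check each row:
  row 0: 2 empty cells -> not full
  row 1: 0 empty cells -> FULL (clear)
  row 2: 0 empty cells -> FULL (clear)
  row 3: 4 empty cells -> not full
  row 4: 5 empty cells -> not full
  row 5: 0 empty cells -> FULL (clear)
  row 6: 3 empty cells -> not full
  row 7: 4 empty cells -> not full
Total rows cleared: 3

Answer: 3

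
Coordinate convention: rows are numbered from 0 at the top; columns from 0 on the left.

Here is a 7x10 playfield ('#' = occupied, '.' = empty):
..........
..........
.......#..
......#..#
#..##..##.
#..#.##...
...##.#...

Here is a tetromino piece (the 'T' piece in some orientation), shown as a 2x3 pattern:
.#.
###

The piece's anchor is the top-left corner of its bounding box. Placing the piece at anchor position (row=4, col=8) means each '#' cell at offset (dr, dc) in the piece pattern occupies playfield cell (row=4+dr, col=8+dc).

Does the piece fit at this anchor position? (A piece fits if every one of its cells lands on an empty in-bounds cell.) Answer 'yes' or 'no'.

Check each piece cell at anchor (4, 8):
  offset (0,1) -> (4,9): empty -> OK
  offset (1,0) -> (5,8): empty -> OK
  offset (1,1) -> (5,9): empty -> OK
  offset (1,2) -> (5,10): out of bounds -> FAIL
All cells valid: no

Answer: no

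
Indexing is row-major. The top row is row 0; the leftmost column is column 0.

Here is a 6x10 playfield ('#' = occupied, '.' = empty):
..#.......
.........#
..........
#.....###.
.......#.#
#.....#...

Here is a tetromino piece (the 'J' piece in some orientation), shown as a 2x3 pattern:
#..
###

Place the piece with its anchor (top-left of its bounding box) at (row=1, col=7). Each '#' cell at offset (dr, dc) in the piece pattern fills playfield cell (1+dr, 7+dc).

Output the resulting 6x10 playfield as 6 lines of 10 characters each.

Fill (1+0,7+0) = (1,7)
Fill (1+1,7+0) = (2,7)
Fill (1+1,7+1) = (2,8)
Fill (1+1,7+2) = (2,9)

Answer: ..#.......
.......#.#
.......###
#.....###.
.......#.#
#.....#...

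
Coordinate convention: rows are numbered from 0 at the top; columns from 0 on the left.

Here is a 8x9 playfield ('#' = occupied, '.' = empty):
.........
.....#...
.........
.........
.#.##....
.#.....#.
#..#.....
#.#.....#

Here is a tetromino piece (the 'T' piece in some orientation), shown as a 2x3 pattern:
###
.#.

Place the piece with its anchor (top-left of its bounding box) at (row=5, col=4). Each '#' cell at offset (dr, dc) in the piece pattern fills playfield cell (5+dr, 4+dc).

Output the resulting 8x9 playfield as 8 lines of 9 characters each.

Answer: .........
.....#...
.........
.........
.#.##....
.#..####.
#..#.#...
#.#.....#

Derivation:
Fill (5+0,4+0) = (5,4)
Fill (5+0,4+1) = (5,5)
Fill (5+0,4+2) = (5,6)
Fill (5+1,4+1) = (6,5)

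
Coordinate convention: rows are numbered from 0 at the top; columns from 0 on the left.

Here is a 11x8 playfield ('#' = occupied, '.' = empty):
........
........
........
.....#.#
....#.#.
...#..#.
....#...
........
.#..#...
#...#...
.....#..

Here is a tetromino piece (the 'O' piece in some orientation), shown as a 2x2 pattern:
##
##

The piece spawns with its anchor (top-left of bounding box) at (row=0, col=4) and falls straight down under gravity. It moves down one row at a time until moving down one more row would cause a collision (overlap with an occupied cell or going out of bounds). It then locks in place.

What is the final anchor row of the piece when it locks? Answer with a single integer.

Spawn at (row=0, col=4). Try each row:
  row 0: fits
  row 1: fits
  row 2: blocked -> lock at row 1

Answer: 1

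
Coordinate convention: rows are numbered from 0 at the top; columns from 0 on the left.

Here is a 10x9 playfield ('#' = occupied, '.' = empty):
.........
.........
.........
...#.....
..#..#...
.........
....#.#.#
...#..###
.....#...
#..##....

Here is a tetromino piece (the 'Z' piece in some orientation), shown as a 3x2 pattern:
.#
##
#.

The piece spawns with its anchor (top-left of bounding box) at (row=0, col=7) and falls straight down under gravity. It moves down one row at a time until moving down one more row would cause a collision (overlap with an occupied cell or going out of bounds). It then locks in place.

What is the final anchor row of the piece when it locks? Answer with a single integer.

Answer: 4

Derivation:
Spawn at (row=0, col=7). Try each row:
  row 0: fits
  row 1: fits
  row 2: fits
  row 3: fits
  row 4: fits
  row 5: blocked -> lock at row 4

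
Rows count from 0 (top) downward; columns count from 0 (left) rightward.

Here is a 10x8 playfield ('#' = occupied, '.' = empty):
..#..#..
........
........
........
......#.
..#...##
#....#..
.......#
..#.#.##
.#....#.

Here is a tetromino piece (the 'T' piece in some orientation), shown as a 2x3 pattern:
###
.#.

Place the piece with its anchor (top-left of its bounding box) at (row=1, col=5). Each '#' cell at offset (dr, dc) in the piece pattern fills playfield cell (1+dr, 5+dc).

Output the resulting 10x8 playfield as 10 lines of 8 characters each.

Fill (1+0,5+0) = (1,5)
Fill (1+0,5+1) = (1,6)
Fill (1+0,5+2) = (1,7)
Fill (1+1,5+1) = (2,6)

Answer: ..#..#..
.....###
......#.
........
......#.
..#...##
#....#..
.......#
..#.#.##
.#....#.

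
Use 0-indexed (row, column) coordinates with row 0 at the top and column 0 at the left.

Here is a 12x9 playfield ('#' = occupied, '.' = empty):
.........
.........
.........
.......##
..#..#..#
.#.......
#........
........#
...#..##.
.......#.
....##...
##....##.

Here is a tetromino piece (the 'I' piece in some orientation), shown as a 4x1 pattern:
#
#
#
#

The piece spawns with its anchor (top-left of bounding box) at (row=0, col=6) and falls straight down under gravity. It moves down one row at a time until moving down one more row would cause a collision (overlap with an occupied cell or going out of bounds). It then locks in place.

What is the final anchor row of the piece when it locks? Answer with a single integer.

Spawn at (row=0, col=6). Try each row:
  row 0: fits
  row 1: fits
  row 2: fits
  row 3: fits
  row 4: fits
  row 5: blocked -> lock at row 4

Answer: 4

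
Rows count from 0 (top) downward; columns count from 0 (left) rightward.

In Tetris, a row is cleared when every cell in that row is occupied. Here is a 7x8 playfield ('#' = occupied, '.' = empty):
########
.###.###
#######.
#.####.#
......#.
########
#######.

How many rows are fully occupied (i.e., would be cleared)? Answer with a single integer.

Check each row:
  row 0: 0 empty cells -> FULL (clear)
  row 1: 2 empty cells -> not full
  row 2: 1 empty cell -> not full
  row 3: 2 empty cells -> not full
  row 4: 7 empty cells -> not full
  row 5: 0 empty cells -> FULL (clear)
  row 6: 1 empty cell -> not full
Total rows cleared: 2

Answer: 2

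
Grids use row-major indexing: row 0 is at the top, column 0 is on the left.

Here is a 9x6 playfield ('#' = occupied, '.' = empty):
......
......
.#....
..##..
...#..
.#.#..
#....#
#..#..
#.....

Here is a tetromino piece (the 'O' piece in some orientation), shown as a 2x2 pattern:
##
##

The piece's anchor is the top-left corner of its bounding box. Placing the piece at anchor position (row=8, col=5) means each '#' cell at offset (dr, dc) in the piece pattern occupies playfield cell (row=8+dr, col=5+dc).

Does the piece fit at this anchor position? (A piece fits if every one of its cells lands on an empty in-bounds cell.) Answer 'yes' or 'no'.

Answer: no

Derivation:
Check each piece cell at anchor (8, 5):
  offset (0,0) -> (8,5): empty -> OK
  offset (0,1) -> (8,6): out of bounds -> FAIL
  offset (1,0) -> (9,5): out of bounds -> FAIL
  offset (1,1) -> (9,6): out of bounds -> FAIL
All cells valid: no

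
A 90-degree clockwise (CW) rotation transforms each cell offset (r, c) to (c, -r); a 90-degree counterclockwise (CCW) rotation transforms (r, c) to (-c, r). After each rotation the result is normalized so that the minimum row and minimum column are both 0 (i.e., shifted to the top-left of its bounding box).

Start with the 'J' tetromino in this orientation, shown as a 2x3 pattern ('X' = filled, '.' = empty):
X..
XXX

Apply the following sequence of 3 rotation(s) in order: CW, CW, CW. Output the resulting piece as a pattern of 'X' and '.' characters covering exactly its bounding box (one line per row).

Answer: .X
.X
XX

Derivation:
Start:
X..
XXX
After rotation 1 (CW):
XX
X.
X.
After rotation 2 (CW):
XXX
..X
After rotation 3 (CW):
.X
.X
XX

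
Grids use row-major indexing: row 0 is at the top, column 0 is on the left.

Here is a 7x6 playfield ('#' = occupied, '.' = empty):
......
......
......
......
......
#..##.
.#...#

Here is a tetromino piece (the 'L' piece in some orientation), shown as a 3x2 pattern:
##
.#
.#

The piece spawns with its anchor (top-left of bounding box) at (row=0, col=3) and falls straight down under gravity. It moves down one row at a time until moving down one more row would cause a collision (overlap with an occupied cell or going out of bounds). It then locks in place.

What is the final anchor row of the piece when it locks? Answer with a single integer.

Spawn at (row=0, col=3). Try each row:
  row 0: fits
  row 1: fits
  row 2: fits
  row 3: blocked -> lock at row 2

Answer: 2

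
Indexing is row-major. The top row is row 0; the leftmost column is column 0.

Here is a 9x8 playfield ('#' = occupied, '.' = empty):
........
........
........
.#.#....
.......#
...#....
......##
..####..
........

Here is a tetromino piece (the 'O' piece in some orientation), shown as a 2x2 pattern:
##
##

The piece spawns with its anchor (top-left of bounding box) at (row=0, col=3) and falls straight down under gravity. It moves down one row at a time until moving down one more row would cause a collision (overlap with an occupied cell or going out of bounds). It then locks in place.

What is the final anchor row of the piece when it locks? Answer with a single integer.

Answer: 1

Derivation:
Spawn at (row=0, col=3). Try each row:
  row 0: fits
  row 1: fits
  row 2: blocked -> lock at row 1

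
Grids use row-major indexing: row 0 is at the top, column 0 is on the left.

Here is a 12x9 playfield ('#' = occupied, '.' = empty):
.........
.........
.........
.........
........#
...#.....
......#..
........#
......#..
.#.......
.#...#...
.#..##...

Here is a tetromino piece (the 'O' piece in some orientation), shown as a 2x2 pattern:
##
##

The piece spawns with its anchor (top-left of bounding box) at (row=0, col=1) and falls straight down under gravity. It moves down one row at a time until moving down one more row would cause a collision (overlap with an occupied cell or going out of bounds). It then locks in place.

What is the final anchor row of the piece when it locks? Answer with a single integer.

Answer: 7

Derivation:
Spawn at (row=0, col=1). Try each row:
  row 0: fits
  row 1: fits
  row 2: fits
  row 3: fits
  row 4: fits
  row 5: fits
  row 6: fits
  row 7: fits
  row 8: blocked -> lock at row 7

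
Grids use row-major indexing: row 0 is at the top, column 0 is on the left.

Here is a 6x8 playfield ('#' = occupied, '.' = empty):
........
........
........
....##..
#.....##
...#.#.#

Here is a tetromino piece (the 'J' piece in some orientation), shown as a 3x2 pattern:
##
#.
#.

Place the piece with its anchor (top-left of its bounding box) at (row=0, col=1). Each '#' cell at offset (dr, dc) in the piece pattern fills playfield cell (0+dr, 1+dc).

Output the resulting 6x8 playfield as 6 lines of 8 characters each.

Fill (0+0,1+0) = (0,1)
Fill (0+0,1+1) = (0,2)
Fill (0+1,1+0) = (1,1)
Fill (0+2,1+0) = (2,1)

Answer: .##.....
.#......
.#......
....##..
#.....##
...#.#.#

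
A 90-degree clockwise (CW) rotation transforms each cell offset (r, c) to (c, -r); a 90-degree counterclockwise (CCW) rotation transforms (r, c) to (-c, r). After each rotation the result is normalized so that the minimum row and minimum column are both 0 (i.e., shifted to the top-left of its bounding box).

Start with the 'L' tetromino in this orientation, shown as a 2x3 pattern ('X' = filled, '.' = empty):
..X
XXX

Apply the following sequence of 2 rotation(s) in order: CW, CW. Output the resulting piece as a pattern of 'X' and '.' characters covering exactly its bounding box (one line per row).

Answer: XXX
X..

Derivation:
Start:
..X
XXX
After rotation 1 (CW):
X.
X.
XX
After rotation 2 (CW):
XXX
X..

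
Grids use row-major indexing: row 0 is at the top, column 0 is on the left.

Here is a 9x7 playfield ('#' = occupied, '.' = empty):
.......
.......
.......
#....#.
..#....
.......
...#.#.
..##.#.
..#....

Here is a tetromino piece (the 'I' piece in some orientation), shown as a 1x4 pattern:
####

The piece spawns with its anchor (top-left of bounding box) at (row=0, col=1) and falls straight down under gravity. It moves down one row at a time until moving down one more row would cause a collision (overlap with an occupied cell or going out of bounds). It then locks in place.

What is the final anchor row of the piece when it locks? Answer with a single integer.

Spawn at (row=0, col=1). Try each row:
  row 0: fits
  row 1: fits
  row 2: fits
  row 3: fits
  row 4: blocked -> lock at row 3

Answer: 3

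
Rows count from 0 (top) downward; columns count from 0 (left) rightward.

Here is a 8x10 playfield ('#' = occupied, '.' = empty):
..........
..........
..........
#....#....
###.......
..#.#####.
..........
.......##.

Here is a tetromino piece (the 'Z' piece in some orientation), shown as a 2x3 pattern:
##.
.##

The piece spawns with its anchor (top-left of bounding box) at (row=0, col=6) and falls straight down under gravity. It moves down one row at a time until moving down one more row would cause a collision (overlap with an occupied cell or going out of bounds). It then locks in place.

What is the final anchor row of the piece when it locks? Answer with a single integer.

Answer: 3

Derivation:
Spawn at (row=0, col=6). Try each row:
  row 0: fits
  row 1: fits
  row 2: fits
  row 3: fits
  row 4: blocked -> lock at row 3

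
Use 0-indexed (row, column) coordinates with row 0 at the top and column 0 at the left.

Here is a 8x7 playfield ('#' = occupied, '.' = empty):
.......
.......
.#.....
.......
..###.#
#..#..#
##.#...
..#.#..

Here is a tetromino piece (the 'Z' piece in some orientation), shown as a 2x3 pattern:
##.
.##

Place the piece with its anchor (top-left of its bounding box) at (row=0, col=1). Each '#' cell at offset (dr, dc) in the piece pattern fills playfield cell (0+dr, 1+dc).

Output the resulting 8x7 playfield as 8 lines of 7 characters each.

Answer: .##....
..##...
.#.....
.......
..###.#
#..#..#
##.#...
..#.#..

Derivation:
Fill (0+0,1+0) = (0,1)
Fill (0+0,1+1) = (0,2)
Fill (0+1,1+1) = (1,2)
Fill (0+1,1+2) = (1,3)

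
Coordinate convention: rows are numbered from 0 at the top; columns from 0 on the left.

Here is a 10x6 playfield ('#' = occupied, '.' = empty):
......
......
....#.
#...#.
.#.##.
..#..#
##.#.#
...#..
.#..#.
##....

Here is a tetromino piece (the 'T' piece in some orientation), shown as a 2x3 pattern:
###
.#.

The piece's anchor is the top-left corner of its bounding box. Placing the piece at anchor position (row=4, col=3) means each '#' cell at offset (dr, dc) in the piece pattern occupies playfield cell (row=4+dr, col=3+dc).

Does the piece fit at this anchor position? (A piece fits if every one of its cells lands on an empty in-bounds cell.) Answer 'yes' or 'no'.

Answer: no

Derivation:
Check each piece cell at anchor (4, 3):
  offset (0,0) -> (4,3): occupied ('#') -> FAIL
  offset (0,1) -> (4,4): occupied ('#') -> FAIL
  offset (0,2) -> (4,5): empty -> OK
  offset (1,1) -> (5,4): empty -> OK
All cells valid: no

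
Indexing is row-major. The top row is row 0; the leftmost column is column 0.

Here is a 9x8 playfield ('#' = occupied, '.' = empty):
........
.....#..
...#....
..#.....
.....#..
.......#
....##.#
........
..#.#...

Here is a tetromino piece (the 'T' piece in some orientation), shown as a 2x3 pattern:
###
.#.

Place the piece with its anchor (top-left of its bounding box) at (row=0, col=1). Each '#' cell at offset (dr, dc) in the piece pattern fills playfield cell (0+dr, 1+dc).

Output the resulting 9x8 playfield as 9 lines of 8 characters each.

Fill (0+0,1+0) = (0,1)
Fill (0+0,1+1) = (0,2)
Fill (0+0,1+2) = (0,3)
Fill (0+1,1+1) = (1,2)

Answer: .###....
..#..#..
...#....
..#.....
.....#..
.......#
....##.#
........
..#.#...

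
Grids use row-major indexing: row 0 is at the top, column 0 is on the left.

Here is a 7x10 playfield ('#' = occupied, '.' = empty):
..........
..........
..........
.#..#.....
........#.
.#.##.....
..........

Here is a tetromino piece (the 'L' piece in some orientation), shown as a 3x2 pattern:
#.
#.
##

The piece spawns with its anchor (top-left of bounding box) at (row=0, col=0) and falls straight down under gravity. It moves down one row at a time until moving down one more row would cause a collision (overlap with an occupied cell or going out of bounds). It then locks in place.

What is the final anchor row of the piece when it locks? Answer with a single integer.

Spawn at (row=0, col=0). Try each row:
  row 0: fits
  row 1: blocked -> lock at row 0

Answer: 0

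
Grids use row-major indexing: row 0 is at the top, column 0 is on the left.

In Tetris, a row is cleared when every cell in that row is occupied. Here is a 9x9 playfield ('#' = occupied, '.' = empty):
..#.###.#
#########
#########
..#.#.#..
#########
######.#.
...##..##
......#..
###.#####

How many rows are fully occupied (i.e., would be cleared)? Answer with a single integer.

Check each row:
  row 0: 4 empty cells -> not full
  row 1: 0 empty cells -> FULL (clear)
  row 2: 0 empty cells -> FULL (clear)
  row 3: 6 empty cells -> not full
  row 4: 0 empty cells -> FULL (clear)
  row 5: 2 empty cells -> not full
  row 6: 5 empty cells -> not full
  row 7: 8 empty cells -> not full
  row 8: 1 empty cell -> not full
Total rows cleared: 3

Answer: 3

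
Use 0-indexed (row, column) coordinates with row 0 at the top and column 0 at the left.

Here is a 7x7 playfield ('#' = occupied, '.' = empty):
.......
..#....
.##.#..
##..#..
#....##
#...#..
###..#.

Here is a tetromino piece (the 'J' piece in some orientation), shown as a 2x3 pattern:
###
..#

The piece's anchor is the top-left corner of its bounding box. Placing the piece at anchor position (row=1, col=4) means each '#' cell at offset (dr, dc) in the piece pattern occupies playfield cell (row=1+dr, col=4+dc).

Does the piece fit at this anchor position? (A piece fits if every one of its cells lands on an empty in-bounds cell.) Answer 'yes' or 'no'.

Check each piece cell at anchor (1, 4):
  offset (0,0) -> (1,4): empty -> OK
  offset (0,1) -> (1,5): empty -> OK
  offset (0,2) -> (1,6): empty -> OK
  offset (1,2) -> (2,6): empty -> OK
All cells valid: yes

Answer: yes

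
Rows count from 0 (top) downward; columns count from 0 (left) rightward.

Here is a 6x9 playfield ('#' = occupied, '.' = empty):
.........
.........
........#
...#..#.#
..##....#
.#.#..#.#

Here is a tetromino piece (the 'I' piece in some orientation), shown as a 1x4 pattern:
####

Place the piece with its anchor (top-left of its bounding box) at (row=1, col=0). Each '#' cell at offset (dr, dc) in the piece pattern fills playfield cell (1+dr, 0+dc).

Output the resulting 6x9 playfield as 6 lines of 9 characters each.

Answer: .........
####.....
........#
...#..#.#
..##....#
.#.#..#.#

Derivation:
Fill (1+0,0+0) = (1,0)
Fill (1+0,0+1) = (1,1)
Fill (1+0,0+2) = (1,2)
Fill (1+0,0+3) = (1,3)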